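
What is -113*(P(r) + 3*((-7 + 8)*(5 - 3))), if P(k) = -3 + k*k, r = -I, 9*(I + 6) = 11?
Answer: -236396/81 ≈ -2918.5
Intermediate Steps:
I = -43/9 (I = -6 + (⅑)*11 = -6 + 11/9 = -43/9 ≈ -4.7778)
r = 43/9 (r = -1*(-43/9) = 43/9 ≈ 4.7778)
P(k) = -3 + k²
-113*(P(r) + 3*((-7 + 8)*(5 - 3))) = -113*((-3 + (43/9)²) + 3*((-7 + 8)*(5 - 3))) = -113*((-3 + 1849/81) + 3*(1*2)) = -113*(1606/81 + 3*2) = -113*(1606/81 + 6) = -113*2092/81 = -236396/81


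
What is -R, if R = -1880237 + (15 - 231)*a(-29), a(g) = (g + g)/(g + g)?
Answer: 1880453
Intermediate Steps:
a(g) = 1 (a(g) = (2*g)/((2*g)) = (2*g)*(1/(2*g)) = 1)
R = -1880453 (R = -1880237 + (15 - 231)*1 = -1880237 - 216*1 = -1880237 - 216 = -1880453)
-R = -1*(-1880453) = 1880453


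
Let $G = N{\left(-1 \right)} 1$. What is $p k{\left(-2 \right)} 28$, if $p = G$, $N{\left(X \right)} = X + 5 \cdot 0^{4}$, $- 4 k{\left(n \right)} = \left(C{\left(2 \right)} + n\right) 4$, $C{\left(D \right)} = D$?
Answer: $0$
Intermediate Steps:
$k{\left(n \right)} = -2 - n$ ($k{\left(n \right)} = - \frac{\left(2 + n\right) 4}{4} = - \frac{8 + 4 n}{4} = -2 - n$)
$N{\left(X \right)} = X$ ($N{\left(X \right)} = X + 5 \cdot 0 = X + 0 = X$)
$G = -1$ ($G = \left(-1\right) 1 = -1$)
$p = -1$
$p k{\left(-2 \right)} 28 = - \left(-2 - -2\right) 28 = - \left(-2 + 2\right) 28 = - 0 \cdot 28 = \left(-1\right) 0 = 0$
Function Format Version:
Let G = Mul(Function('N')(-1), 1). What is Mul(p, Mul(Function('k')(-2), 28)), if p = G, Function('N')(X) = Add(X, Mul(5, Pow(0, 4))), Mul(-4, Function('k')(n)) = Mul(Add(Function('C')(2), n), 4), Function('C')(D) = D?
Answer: 0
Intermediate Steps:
Function('k')(n) = Add(-2, Mul(-1, n)) (Function('k')(n) = Mul(Rational(-1, 4), Mul(Add(2, n), 4)) = Mul(Rational(-1, 4), Add(8, Mul(4, n))) = Add(-2, Mul(-1, n)))
Function('N')(X) = X (Function('N')(X) = Add(X, Mul(5, 0)) = Add(X, 0) = X)
G = -1 (G = Mul(-1, 1) = -1)
p = -1
Mul(p, Mul(Function('k')(-2), 28)) = Mul(-1, Mul(Add(-2, Mul(-1, -2)), 28)) = Mul(-1, Mul(Add(-2, 2), 28)) = Mul(-1, Mul(0, 28)) = Mul(-1, 0) = 0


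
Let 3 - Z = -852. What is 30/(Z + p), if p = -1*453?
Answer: 5/67 ≈ 0.074627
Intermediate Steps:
Z = 855 (Z = 3 - 1*(-852) = 3 + 852 = 855)
p = -453
30/(Z + p) = 30/(855 - 453) = 30/402 = 30*(1/402) = 5/67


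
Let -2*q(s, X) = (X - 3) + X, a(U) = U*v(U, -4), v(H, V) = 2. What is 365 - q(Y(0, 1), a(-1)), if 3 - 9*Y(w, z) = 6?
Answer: 723/2 ≈ 361.50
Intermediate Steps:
Y(w, z) = -1/3 (Y(w, z) = 1/3 - 1/9*6 = 1/3 - 2/3 = -1/3)
a(U) = 2*U (a(U) = U*2 = 2*U)
q(s, X) = 3/2 - X (q(s, X) = -((X - 3) + X)/2 = -((-3 + X) + X)/2 = -(-3 + 2*X)/2 = 3/2 - X)
365 - q(Y(0, 1), a(-1)) = 365 - (3/2 - 2*(-1)) = 365 - (3/2 - 1*(-2)) = 365 - (3/2 + 2) = 365 - 1*7/2 = 365 - 7/2 = 723/2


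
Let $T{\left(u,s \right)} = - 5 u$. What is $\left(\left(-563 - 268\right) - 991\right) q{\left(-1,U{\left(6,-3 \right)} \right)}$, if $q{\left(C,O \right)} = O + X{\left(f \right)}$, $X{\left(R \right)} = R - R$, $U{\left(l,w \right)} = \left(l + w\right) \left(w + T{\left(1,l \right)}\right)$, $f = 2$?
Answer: $43728$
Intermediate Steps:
$U{\left(l,w \right)} = \left(-5 + w\right) \left(l + w\right)$ ($U{\left(l,w \right)} = \left(l + w\right) \left(w - 5\right) = \left(l + w\right) \left(-5 + w\right) = \left(-5 + w\right) \left(l + w\right)$)
$X{\left(R \right)} = 0$
$q{\left(C,O \right)} = O$ ($q{\left(C,O \right)} = O + 0 = O$)
$\left(\left(-563 - 268\right) - 991\right) q{\left(-1,U{\left(6,-3 \right)} \right)} = \left(\left(-563 - 268\right) - 991\right) \left(\left(-3\right)^{2} - 30 - -15 + 6 \left(-3\right)\right) = \left(-831 - 991\right) \left(9 - 30 + 15 - 18\right) = \left(-1822\right) \left(-24\right) = 43728$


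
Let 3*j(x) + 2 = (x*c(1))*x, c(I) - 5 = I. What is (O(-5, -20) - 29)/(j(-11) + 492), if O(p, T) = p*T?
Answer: 213/2200 ≈ 0.096818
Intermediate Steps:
O(p, T) = T*p
c(I) = 5 + I
j(x) = -⅔ + 2*x² (j(x) = -⅔ + ((x*(5 + 1))*x)/3 = -⅔ + ((x*6)*x)/3 = -⅔ + ((6*x)*x)/3 = -⅔ + (6*x²)/3 = -⅔ + 2*x²)
(O(-5, -20) - 29)/(j(-11) + 492) = (-20*(-5) - 29)/((-⅔ + 2*(-11)²) + 492) = (100 - 29)/((-⅔ + 2*121) + 492) = 71/((-⅔ + 242) + 492) = 71/(724/3 + 492) = 71/(2200/3) = 71*(3/2200) = 213/2200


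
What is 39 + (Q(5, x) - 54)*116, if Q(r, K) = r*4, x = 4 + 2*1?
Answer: -3905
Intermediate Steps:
x = 6 (x = 4 + 2 = 6)
Q(r, K) = 4*r
39 + (Q(5, x) - 54)*116 = 39 + (4*5 - 54)*116 = 39 + (20 - 54)*116 = 39 - 34*116 = 39 - 3944 = -3905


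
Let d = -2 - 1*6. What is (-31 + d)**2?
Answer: 1521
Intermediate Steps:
d = -8 (d = -2 - 6 = -8)
(-31 + d)**2 = (-31 - 8)**2 = (-39)**2 = 1521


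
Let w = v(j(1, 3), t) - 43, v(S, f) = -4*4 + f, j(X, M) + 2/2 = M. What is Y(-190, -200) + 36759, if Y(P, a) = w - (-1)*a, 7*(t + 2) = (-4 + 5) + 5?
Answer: 255492/7 ≈ 36499.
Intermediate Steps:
j(X, M) = -1 + M
t = -8/7 (t = -2 + ((-4 + 5) + 5)/7 = -2 + (1 + 5)/7 = -2 + (⅐)*6 = -2 + 6/7 = -8/7 ≈ -1.1429)
v(S, f) = -16 + f
w = -421/7 (w = (-16 - 8/7) - 43 = -120/7 - 43 = -421/7 ≈ -60.143)
Y(P, a) = -421/7 + a (Y(P, a) = -421/7 - (-1)*a = -421/7 + a)
Y(-190, -200) + 36759 = (-421/7 - 200) + 36759 = -1821/7 + 36759 = 255492/7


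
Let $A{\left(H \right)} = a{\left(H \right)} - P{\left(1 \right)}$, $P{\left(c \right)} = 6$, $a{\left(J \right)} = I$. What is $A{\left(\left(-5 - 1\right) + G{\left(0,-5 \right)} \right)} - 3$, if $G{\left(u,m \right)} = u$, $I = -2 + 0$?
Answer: $-11$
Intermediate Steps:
$I = -2$
$a{\left(J \right)} = -2$
$A{\left(H \right)} = -8$ ($A{\left(H \right)} = -2 - 6 = -8$)
$A{\left(\left(-5 - 1\right) + G{\left(0,-5 \right)} \right)} - 3 = -8 - 3 = -11$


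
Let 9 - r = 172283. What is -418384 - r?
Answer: -246110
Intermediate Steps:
r = -172274 (r = 9 - 1*172283 = 9 - 172283 = -172274)
-418384 - r = -418384 - 1*(-172274) = -418384 + 172274 = -246110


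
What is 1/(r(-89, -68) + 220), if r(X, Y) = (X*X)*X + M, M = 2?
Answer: -1/704747 ≈ -1.4189e-6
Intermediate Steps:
r(X, Y) = 2 + X³ (r(X, Y) = (X*X)*X + 2 = X²*X + 2 = X³ + 2 = 2 + X³)
1/(r(-89, -68) + 220) = 1/((2 + (-89)³) + 220) = 1/((2 - 704969) + 220) = 1/(-704967 + 220) = 1/(-704747) = -1/704747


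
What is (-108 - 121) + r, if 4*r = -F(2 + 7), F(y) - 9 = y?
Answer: -467/2 ≈ -233.50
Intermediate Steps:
F(y) = 9 + y
r = -9/2 (r = (-(9 + (2 + 7)))/4 = (-(9 + 9))/4 = (-1*18)/4 = (¼)*(-18) = -9/2 ≈ -4.5000)
(-108 - 121) + r = (-108 - 121) - 9/2 = -229 - 9/2 = -467/2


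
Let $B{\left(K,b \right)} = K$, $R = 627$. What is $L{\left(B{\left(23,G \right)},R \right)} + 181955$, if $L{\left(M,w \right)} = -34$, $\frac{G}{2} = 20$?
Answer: $181921$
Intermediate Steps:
$G = 40$ ($G = 2 \cdot 20 = 40$)
$L{\left(B{\left(23,G \right)},R \right)} + 181955 = -34 + 181955 = 181921$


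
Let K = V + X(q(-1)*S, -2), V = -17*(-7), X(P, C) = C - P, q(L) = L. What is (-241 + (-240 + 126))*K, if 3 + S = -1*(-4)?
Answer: -41890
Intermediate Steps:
S = 1 (S = -3 - 1*(-4) = -3 + 4 = 1)
V = 119
K = 118 (K = 119 + (-2 - (-1)) = 119 + (-2 - 1*(-1)) = 119 + (-2 + 1) = 119 - 1 = 118)
(-241 + (-240 + 126))*K = (-241 + (-240 + 126))*118 = (-241 - 114)*118 = -355*118 = -41890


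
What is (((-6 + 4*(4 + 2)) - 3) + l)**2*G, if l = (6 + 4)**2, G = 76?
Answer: 1005100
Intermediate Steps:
l = 100 (l = 10**2 = 100)
(((-6 + 4*(4 + 2)) - 3) + l)**2*G = (((-6 + 4*(4 + 2)) - 3) + 100)**2*76 = (((-6 + 4*6) - 3) + 100)**2*76 = (((-6 + 24) - 3) + 100)**2*76 = ((18 - 3) + 100)**2*76 = (15 + 100)**2*76 = 115**2*76 = 13225*76 = 1005100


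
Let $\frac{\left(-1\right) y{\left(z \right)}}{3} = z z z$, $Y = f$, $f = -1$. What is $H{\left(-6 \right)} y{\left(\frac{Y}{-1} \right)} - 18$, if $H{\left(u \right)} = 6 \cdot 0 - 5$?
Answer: $-3$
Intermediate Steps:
$Y = -1$
$y{\left(z \right)} = - 3 z^{3}$ ($y{\left(z \right)} = - 3 z z z = - 3 z^{2} z = - 3 z^{3}$)
$H{\left(u \right)} = -5$ ($H{\left(u \right)} = 0 - 5 = -5$)
$H{\left(-6 \right)} y{\left(\frac{Y}{-1} \right)} - 18 = - 5 \left(- 3 \left(- \frac{1}{-1}\right)^{3}\right) - 18 = - 5 \left(- 3 \left(\left(-1\right) \left(-1\right)\right)^{3}\right) - 18 = - 5 \left(- 3 \cdot 1^{3}\right) - 18 = - 5 \left(\left(-3\right) 1\right) - 18 = \left(-5\right) \left(-3\right) - 18 = 15 - 18 = -3$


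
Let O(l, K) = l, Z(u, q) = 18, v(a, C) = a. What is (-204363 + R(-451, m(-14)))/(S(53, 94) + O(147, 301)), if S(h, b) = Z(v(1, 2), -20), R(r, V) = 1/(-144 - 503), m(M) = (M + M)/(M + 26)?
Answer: -132222862/106755 ≈ -1238.6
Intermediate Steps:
m(M) = 2*M/(26 + M) (m(M) = (2*M)/(26 + M) = 2*M/(26 + M))
R(r, V) = -1/647 (R(r, V) = 1/(-647) = -1/647)
S(h, b) = 18
(-204363 + R(-451, m(-14)))/(S(53, 94) + O(147, 301)) = (-204363 - 1/647)/(18 + 147) = -132222862/647/165 = -132222862/647*1/165 = -132222862/106755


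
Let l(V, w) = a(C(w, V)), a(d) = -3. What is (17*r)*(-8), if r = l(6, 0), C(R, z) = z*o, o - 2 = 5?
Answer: 408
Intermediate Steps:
o = 7 (o = 2 + 5 = 7)
C(R, z) = 7*z (C(R, z) = z*7 = 7*z)
l(V, w) = -3
r = -3
(17*r)*(-8) = (17*(-3))*(-8) = -51*(-8) = 408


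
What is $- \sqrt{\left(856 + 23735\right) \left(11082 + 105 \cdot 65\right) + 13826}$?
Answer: $- \sqrt{440364863} \approx -20985.0$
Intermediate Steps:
$- \sqrt{\left(856 + 23735\right) \left(11082 + 105 \cdot 65\right) + 13826} = - \sqrt{24591 \left(11082 + 6825\right) + 13826} = - \sqrt{24591 \cdot 17907 + 13826} = - \sqrt{440351037 + 13826} = - \sqrt{440364863}$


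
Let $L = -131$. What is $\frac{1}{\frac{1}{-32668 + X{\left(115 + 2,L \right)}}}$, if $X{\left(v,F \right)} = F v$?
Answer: $-47995$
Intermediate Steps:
$\frac{1}{\frac{1}{-32668 + X{\left(115 + 2,L \right)}}} = \frac{1}{\frac{1}{-32668 - 131 \left(115 + 2\right)}} = \frac{1}{\frac{1}{-32668 - 15327}} = \frac{1}{\frac{1}{-47995}} = \frac{1}{- \frac{1}{47995}} = -47995$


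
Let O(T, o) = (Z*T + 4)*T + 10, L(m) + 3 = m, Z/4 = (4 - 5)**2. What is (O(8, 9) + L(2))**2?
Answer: 88209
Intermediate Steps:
Z = 4 (Z = 4*(4 - 5)**2 = 4*(-1)**2 = 4*1 = 4)
L(m) = -3 + m
O(T, o) = 10 + T*(4 + 4*T) (O(T, o) = (4*T + 4)*T + 10 = (4 + 4*T)*T + 10 = T*(4 + 4*T) + 10 = 10 + T*(4 + 4*T))
(O(8, 9) + L(2))**2 = ((10 + 4*8 + 4*8**2) + (-3 + 2))**2 = ((10 + 32 + 4*64) - 1)**2 = ((10 + 32 + 256) - 1)**2 = (298 - 1)**2 = 297**2 = 88209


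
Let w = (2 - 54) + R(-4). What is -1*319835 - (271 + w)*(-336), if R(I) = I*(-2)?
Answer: -243563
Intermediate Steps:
R(I) = -2*I
w = -44 (w = (2 - 54) - 2*(-4) = -52 + 8 = -44)
-1*319835 - (271 + w)*(-336) = -1*319835 - (271 - 44)*(-336) = -319835 - 227*(-336) = -319835 - 1*(-76272) = -319835 + 76272 = -243563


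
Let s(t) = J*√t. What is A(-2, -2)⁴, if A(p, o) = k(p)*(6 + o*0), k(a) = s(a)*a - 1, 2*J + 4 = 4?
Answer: 1296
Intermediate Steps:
J = 0 (J = -2 + (½)*4 = -2 + 2 = 0)
s(t) = 0 (s(t) = 0*√t = 0)
k(a) = -1 (k(a) = 0*a - 1 = 0 - 1 = -1)
A(p, o) = -6 (A(p, o) = -(6 + o*0) = -(6 + 0) = -1*6 = -6)
A(-2, -2)⁴ = (-6)⁴ = 1296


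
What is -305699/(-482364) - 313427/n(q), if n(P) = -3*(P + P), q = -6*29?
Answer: -2095371551/6994278 ≈ -299.58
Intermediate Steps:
q = -174
n(P) = -6*P
-305699/(-482364) - 313427/n(q) = -305699/(-482364) - 313427/((-6*(-174))) = -305699*(-1/482364) - 313427/1044 = 305699/482364 - 313427*1/1044 = 305699/482364 - 313427/1044 = -2095371551/6994278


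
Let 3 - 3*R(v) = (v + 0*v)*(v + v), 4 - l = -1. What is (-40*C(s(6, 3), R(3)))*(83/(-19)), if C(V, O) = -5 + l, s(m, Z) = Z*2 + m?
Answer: 0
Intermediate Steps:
l = 5 (l = 4 - 1*(-1) = 4 + 1 = 5)
s(m, Z) = m + 2*Z (s(m, Z) = 2*Z + m = m + 2*Z)
R(v) = 1 - 2*v²/3 (R(v) = 1 - (v + 0*v)*(v + v)/3 = 1 - (v + 0)*2*v/3 = 1 - v*2*v/3 = 1 - 2*v²/3)
C(V, O) = 0 (C(V, O) = -5 + 5 = 0)
(-40*C(s(6, 3), R(3)))*(83/(-19)) = (-40*0)*(83/(-19)) = 0*(83*(-1/19)) = 0*(-83/19) = 0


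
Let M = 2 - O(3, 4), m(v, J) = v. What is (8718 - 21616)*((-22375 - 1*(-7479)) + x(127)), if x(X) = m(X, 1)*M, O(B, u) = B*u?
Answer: 208509068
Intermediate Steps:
M = -10 (M = 2 - 3*4 = 2 - 1*12 = 2 - 12 = -10)
x(X) = -10*X (x(X) = X*(-10) = -10*X)
(8718 - 21616)*((-22375 - 1*(-7479)) + x(127)) = (8718 - 21616)*((-22375 - 1*(-7479)) - 10*127) = -12898*((-22375 + 7479) - 1270) = -12898*(-14896 - 1270) = -12898*(-16166) = 208509068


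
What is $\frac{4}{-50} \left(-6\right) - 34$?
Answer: $- \frac{838}{25} \approx -33.52$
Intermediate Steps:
$\frac{4}{-50} \left(-6\right) - 34 = 4 \left(- \frac{1}{50}\right) \left(-6\right) - 34 = \left(- \frac{2}{25}\right) \left(-6\right) - 34 = \frac{12}{25} - 34 = - \frac{838}{25}$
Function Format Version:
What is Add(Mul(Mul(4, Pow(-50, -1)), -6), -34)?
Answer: Rational(-838, 25) ≈ -33.520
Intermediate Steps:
Add(Mul(Mul(4, Pow(-50, -1)), -6), -34) = Add(Mul(Mul(4, Rational(-1, 50)), -6), -34) = Add(Mul(Rational(-2, 25), -6), -34) = Add(Rational(12, 25), -34) = Rational(-838, 25)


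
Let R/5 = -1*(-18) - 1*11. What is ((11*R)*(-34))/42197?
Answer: -13090/42197 ≈ -0.31021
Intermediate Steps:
R = 35 (R = 5*(-1*(-18) - 1*11) = 5*(18 - 11) = 5*7 = 35)
((11*R)*(-34))/42197 = ((11*35)*(-34))/42197 = (385*(-34))*(1/42197) = -13090*1/42197 = -13090/42197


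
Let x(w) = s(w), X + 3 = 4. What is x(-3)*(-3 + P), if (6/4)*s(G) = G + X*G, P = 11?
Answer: -32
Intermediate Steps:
X = 1 (X = -3 + 4 = 1)
s(G) = 4*G/3 (s(G) = 2*(G + 1*G)/3 = 2*(G + G)/3 = 2*(2*G)/3 = 4*G/3)
x(w) = 4*w/3
x(-3)*(-3 + P) = ((4/3)*(-3))*(-3 + 11) = -4*8 = -32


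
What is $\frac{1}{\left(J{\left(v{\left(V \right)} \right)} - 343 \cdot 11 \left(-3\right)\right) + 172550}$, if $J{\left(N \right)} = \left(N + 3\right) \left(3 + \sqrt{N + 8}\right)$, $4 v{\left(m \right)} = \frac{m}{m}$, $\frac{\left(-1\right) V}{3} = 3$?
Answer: $\frac{1069840}{196720841393} - \frac{104 \sqrt{33}}{2163929255323} \approx 5.4381 \cdot 10^{-6}$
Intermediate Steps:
$V = -9$ ($V = \left(-3\right) 3 = -9$)
$v{\left(m \right)} = \frac{1}{4}$ ($v{\left(m \right)} = \frac{m \frac{1}{m}}{4} = \frac{1}{4} \cdot 1 = \frac{1}{4}$)
$J{\left(N \right)} = \left(3 + N\right) \left(3 + \sqrt{8 + N}\right)$
$\frac{1}{\left(J{\left(v{\left(V \right)} \right)} - 343 \cdot 11 \left(-3\right)\right) + 172550} = \frac{1}{\left(\left(9 + 3 \cdot \frac{1}{4} + 3 \sqrt{8 + \frac{1}{4}} + \frac{\sqrt{8 + \frac{1}{4}}}{4}\right) - 343 \cdot 11 \left(-3\right)\right) + 172550} = \frac{1}{\left(\left(9 + \frac{3}{4} + 3 \sqrt{\frac{33}{4}} + \frac{\sqrt{\frac{33}{4}}}{4}\right) - -11319\right) + 172550} = \frac{1}{\left(\left(9 + \frac{3}{4} + 3 \frac{\sqrt{33}}{2} + \frac{\frac{1}{2} \sqrt{33}}{4}\right) + 11319\right) + 172550} = \frac{1}{\left(\left(9 + \frac{3}{4} + \frac{3 \sqrt{33}}{2} + \frac{\sqrt{33}}{8}\right) + 11319\right) + 172550} = \frac{1}{\left(\left(\frac{39}{4} + \frac{13 \sqrt{33}}{8}\right) + 11319\right) + 172550} = \frac{1}{\left(\frac{45315}{4} + \frac{13 \sqrt{33}}{8}\right) + 172550} = \frac{1}{\frac{735515}{4} + \frac{13 \sqrt{33}}{8}}$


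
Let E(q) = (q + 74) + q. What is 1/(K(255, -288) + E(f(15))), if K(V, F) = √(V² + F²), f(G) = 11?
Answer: -32/46251 + √16441/46251 ≈ 0.0020804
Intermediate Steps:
K(V, F) = √(F² + V²)
E(q) = 74 + 2*q (E(q) = (74 + q) + q = 74 + 2*q)
1/(K(255, -288) + E(f(15))) = 1/(√((-288)² + 255²) + (74 + 2*11)) = 1/(√(82944 + 65025) + (74 + 22)) = 1/(√147969 + 96) = 1/(3*√16441 + 96) = 1/(96 + 3*√16441)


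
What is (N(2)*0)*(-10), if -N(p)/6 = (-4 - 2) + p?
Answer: 0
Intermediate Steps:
N(p) = 36 - 6*p (N(p) = -6*((-4 - 2) + p) = -6*(-6 + p) = 36 - 6*p)
(N(2)*0)*(-10) = ((36 - 6*2)*0)*(-10) = ((36 - 12)*0)*(-10) = (24*0)*(-10) = 0*(-10) = 0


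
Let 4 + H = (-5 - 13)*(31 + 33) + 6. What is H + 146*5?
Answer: -420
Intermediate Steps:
H = -1150 (H = -4 + ((-5 - 13)*(31 + 33) + 6) = -4 + (-18*64 + 6) = -4 + (-1152 + 6) = -4 - 1146 = -1150)
H + 146*5 = -1150 + 146*5 = -1150 + 730 = -420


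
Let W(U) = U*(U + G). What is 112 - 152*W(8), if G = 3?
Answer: -13264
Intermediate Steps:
W(U) = U*(3 + U) (W(U) = U*(U + 3) = U*(3 + U))
112 - 152*W(8) = 112 - 1216*(3 + 8) = 112 - 1216*11 = 112 - 152*88 = 112 - 13376 = -13264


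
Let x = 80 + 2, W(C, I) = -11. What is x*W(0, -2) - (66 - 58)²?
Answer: -966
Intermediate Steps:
x = 82
x*W(0, -2) - (66 - 58)² = 82*(-11) - (66 - 58)² = -902 - 1*8² = -902 - 1*64 = -902 - 64 = -966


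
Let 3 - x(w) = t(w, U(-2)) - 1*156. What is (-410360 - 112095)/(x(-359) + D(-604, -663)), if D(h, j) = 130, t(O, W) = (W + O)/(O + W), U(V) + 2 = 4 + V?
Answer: -522455/288 ≈ -1814.1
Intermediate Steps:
U(V) = 2 + V (U(V) = -2 + (4 + V) = 2 + V)
t(O, W) = 1 (t(O, W) = (O + W)/(O + W) = 1)
x(w) = 158 (x(w) = 3 - (1 - 1*156) = 3 - (1 - 156) = 3 - 1*(-155) = 3 + 155 = 158)
(-410360 - 112095)/(x(-359) + D(-604, -663)) = (-410360 - 112095)/(158 + 130) = -522455/288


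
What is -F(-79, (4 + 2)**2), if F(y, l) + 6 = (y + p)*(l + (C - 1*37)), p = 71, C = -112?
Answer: -898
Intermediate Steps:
F(y, l) = -6 + (-149 + l)*(71 + y) (F(y, l) = -6 + (y + 71)*(l + (-112 - 1*37)) = -6 + (71 + y)*(l + (-112 - 37)) = -6 + (71 + y)*(l - 149) = -6 + (71 + y)*(-149 + l) = -6 + (-149 + l)*(71 + y))
-F(-79, (4 + 2)**2) = -(-10585 - 149*(-79) + 71*(4 + 2)**2 + (4 + 2)**2*(-79)) = -(-10585 + 11771 + 71*6**2 + 6**2*(-79)) = -(-10585 + 11771 + 71*36 + 36*(-79)) = -(-10585 + 11771 + 2556 - 2844) = -1*898 = -898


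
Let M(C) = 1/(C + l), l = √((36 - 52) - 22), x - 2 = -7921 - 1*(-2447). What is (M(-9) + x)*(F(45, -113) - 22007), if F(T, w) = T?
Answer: 14301149274/119 + 21962*I*√38/119 ≈ 1.2018e+8 + 1137.7*I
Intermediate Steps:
x = -5472 (x = 2 + (-7921 - 1*(-2447)) = 2 + (-7921 + 2447) = 2 - 5474 = -5472)
l = I*√38 (l = √(-16 - 22) = √(-38) = I*√38 ≈ 6.1644*I)
M(C) = 1/(C + I*√38)
(M(-9) + x)*(F(45, -113) - 22007) = (1/(-9 + I*√38) - 5472)*(45 - 22007) = (-5472 + 1/(-9 + I*√38))*(-21962) = 120176064 - 21962/(-9 + I*√38)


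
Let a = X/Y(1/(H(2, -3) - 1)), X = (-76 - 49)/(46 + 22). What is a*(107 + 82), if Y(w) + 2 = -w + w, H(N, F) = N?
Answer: 23625/136 ≈ 173.71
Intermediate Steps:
Y(w) = -2 (Y(w) = -2 + (-w + w) = -2 + 0 = -2)
X = -125/68 ≈ -1.8382
a = 125/136 (a = -125/68/(-2) = -125/68*(-½) = 125/136 ≈ 0.91912)
a*(107 + 82) = 125*(107 + 82)/136 = (125/136)*189 = 23625/136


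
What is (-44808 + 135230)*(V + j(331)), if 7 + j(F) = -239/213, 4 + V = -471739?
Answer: -9085872831358/213 ≈ -4.2657e+10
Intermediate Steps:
V = -471743 (V = -4 - 471739 = -471743)
j(F) = -1730/213 (j(F) = -7 - 239/213 = -1730/213)
(-44808 + 135230)*(V + j(331)) = (-44808 + 135230)*(-471743 - 1730/213) = 90422*(-100482989/213) = -9085872831358/213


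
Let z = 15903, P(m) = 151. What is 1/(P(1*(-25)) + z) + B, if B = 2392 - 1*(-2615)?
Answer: 80382379/16054 ≈ 5007.0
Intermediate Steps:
B = 5007 (B = 2392 + 2615 = 5007)
1/(P(1*(-25)) + z) + B = 1/(151 + 15903) + 5007 = 1/16054 + 5007 = 80382379/16054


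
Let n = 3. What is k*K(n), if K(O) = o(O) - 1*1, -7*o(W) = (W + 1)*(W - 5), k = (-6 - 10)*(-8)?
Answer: 128/7 ≈ 18.286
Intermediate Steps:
k = 128 (k = -16*(-8) = 128)
o(W) = -(1 + W)*(-5 + W)/7 (o(W) = -(W + 1)*(W - 5)/7 = -(1 + W)*(-5 + W)/7)
K(O) = -2/7 - O²/7 + 4*O/7 (K(O) = (5/7 - O²/7 + 4*O/7) - 1*1 = (5/7 - O²/7 + 4*O/7) - 1 = -2/7 - O²/7 + 4*O/7)
k*K(n) = 128*(-2/7 - ⅐*3² + (4/7)*3) = 128*(-2/7 - ⅐*9 + 12/7) = 128*(-2/7 - 9/7 + 12/7) = 128*(⅐) = 128/7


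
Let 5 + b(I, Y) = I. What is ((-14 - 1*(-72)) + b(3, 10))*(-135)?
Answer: -7560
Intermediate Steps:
b(I, Y) = -5 + I
((-14 - 1*(-72)) + b(3, 10))*(-135) = ((-14 - 1*(-72)) + (-5 + 3))*(-135) = ((-14 + 72) - 2)*(-135) = (58 - 2)*(-135) = 56*(-135) = -7560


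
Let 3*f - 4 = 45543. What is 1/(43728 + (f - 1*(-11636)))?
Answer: 3/211639 ≈ 1.4175e-5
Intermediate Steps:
f = 45547/3 (f = 4/3 + (⅓)*45543 = 4/3 + 15181 = 45547/3 ≈ 15182.)
1/(43728 + (f - 1*(-11636))) = 1/(43728 + (45547/3 - 1*(-11636))) = 1/(43728 + (45547/3 + 11636)) = 1/(43728 + 80455/3) = 1/(211639/3) = 3/211639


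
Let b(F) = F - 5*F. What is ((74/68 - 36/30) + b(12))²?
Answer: 66896041/28900 ≈ 2314.7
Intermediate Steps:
b(F) = -4*F
((74/68 - 36/30) + b(12))² = ((74/68 - 36/30) - 4*12)² = ((74*(1/68) - 36*1/30) - 48)² = ((37/34 - 6/5) - 48)² = (-19/170 - 48)² = (-8179/170)² = 66896041/28900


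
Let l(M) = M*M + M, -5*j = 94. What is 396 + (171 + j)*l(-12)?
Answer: 102432/5 ≈ 20486.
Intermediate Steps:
j = -94/5 (j = -1/5*94 = -94/5 ≈ -18.800)
l(M) = M + M**2 (l(M) = M**2 + M = M + M**2)
396 + (171 + j)*l(-12) = 396 + (171 - 94/5)*(-12*(1 - 12)) = 396 + 761*(-12*(-11))/5 = 396 + (761/5)*132 = 396 + 100452/5 = 102432/5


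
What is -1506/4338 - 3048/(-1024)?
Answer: 243335/92544 ≈ 2.6294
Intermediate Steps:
-1506/4338 - 3048/(-1024) = -1506*1/4338 - 3048*(-1/1024) = -251/723 + 381/128 = 243335/92544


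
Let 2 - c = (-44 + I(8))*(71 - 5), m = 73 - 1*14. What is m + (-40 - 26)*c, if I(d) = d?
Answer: -156889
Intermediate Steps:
m = 59 (m = 73 - 14 = 59)
c = 2378 (c = 2 - (-44 + 8)*(71 - 5) = 2 - (-36)*66 = 2 - 1*(-2376) = 2 + 2376 = 2378)
m + (-40 - 26)*c = 59 + (-40 - 26)*2378 = 59 - 66*2378 = 59 - 156948 = -156889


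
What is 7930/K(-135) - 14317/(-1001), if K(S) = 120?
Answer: 965597/12012 ≈ 80.386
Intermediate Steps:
7930/K(-135) - 14317/(-1001) = 7930/120 - 14317/(-1001) = 7930*(1/120) - 14317*(-1/1001) = 793/12 + 14317/1001 = 965597/12012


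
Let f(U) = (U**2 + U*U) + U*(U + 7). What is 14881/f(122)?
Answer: 14881/45506 ≈ 0.32701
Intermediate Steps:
f(U) = 2*U**2 + U*(7 + U) (f(U) = (U**2 + U**2) + U*(7 + U) = 2*U**2 + U*(7 + U))
14881/f(122) = 14881/((122*(7 + 3*122))) = 14881/((122*(7 + 366))) = 14881/((122*373)) = 14881/45506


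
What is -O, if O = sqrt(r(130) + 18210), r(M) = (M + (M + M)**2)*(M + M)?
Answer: -sqrt(17628010) ≈ -4198.6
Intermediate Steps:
r(M) = 2*M*(M + 4*M**2) (r(M) = (M + (2*M)**2)*(2*M) = (M + 4*M**2)*(2*M) = 2*M*(M + 4*M**2))
O = sqrt(17628010) (O = sqrt(130**2*(2 + 8*130) + 18210) = sqrt(16900*(2 + 1040) + 18210) = sqrt(16900*1042 + 18210) = sqrt(17609800 + 18210) = sqrt(17628010) ≈ 4198.6)
-O = -sqrt(17628010)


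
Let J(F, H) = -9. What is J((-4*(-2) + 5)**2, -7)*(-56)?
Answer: 504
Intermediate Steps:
J((-4*(-2) + 5)**2, -7)*(-56) = -9*(-56) = 504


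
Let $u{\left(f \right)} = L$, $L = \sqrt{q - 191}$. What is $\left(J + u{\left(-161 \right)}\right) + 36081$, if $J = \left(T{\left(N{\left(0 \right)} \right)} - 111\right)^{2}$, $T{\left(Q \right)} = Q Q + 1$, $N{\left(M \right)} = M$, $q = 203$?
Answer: $48181 + 2 \sqrt{3} \approx 48184.0$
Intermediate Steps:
$L = 2 \sqrt{3}$ ($L = \sqrt{203 - 191} = \sqrt{12} = 2 \sqrt{3} \approx 3.4641$)
$u{\left(f \right)} = 2 \sqrt{3}$
$T{\left(Q \right)} = 1 + Q^{2}$ ($T{\left(Q \right)} = Q^{2} + 1 = 1 + Q^{2}$)
$J = 12100$ ($J = \left(\left(1 + 0^{2}\right) - 111\right)^{2} = \left(\left(1 + 0\right) - 111\right)^{2} = \left(1 - 111\right)^{2} = \left(-110\right)^{2} = 12100$)
$\left(J + u{\left(-161 \right)}\right) + 36081 = \left(12100 + 2 \sqrt{3}\right) + 36081 = 48181 + 2 \sqrt{3}$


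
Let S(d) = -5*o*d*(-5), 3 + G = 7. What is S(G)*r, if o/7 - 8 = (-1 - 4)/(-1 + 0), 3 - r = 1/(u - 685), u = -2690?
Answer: 3685864/135 ≈ 27303.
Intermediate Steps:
G = 4 (G = -3 + 7 = 4)
r = 10126/3375 (r = 3 - 1/(-2690 - 685) = 3 - 1/(-3375) = 3 - 1*(-1/3375) = 3 + 1/3375 = 10126/3375 ≈ 3.0003)
o = 91 (o = 56 + 7*((-1 - 4)/(-1 + 0)) = 56 + 7*(-5/(-1)) = 56 + 7*(-5*(-1)) = 56 + 7*5 = 56 + 35 = 91)
S(d) = 2275*d (S(d) = -455*d*(-5) = 2275*d)
S(G)*r = (2275*4)*(10126/3375) = 9100*(10126/3375) = 3685864/135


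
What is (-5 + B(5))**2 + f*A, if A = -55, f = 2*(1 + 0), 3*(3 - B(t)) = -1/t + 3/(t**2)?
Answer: -596846/5625 ≈ -106.11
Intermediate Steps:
B(t) = 3 - 1/t**2 + 1/(3*t) (B(t) = 3 - (-1/t + 3/(t**2))/3 = 3 - (-1/t + 3/t**2)/3 = 3 + (-1/t**2 + 1/(3*t)) = 3 - 1/t**2 + 1/(3*t))
f = 2 (f = 2*1 = 2)
(-5 + B(5))**2 + f*A = (-5 + (3 - 1/5**2 + (1/3)/5))**2 + 2*(-55) = (-5 + (3 - 1*1/25 + (1/3)*(1/5)))**2 - 110 = (-5 + (3 - 1/25 + 1/15))**2 - 110 = (-5 + 227/75)**2 - 110 = (-148/75)**2 - 110 = 21904/5625 - 110 = -596846/5625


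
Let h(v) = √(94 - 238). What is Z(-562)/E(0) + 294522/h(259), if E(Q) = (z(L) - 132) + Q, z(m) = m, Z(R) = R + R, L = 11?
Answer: 1124/121 - 49087*I/2 ≈ 9.2893 - 24544.0*I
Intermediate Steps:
Z(R) = 2*R
E(Q) = -121 + Q (E(Q) = (11 - 132) + Q = -121 + Q)
h(v) = 12*I (h(v) = √(-144) = 12*I)
Z(-562)/E(0) + 294522/h(259) = (2*(-562))/(-121 + 0) + 294522/((12*I)) = -1124/(-121) + 294522*(-I/12) = -1124*(-1/121) - 49087*I/2 = 1124/121 - 49087*I/2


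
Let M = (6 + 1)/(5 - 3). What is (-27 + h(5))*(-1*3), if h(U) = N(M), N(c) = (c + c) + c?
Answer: 99/2 ≈ 49.500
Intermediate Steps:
M = 7/2 ≈ 3.5000
N(c) = 3*c (N(c) = 2*c + c = 3*c)
h(U) = 21/2 (h(U) = 3*(7/2) = 21/2)
(-27 + h(5))*(-1*3) = (-27 + 21/2)*(-1*3) = -33/2*(-3) = 99/2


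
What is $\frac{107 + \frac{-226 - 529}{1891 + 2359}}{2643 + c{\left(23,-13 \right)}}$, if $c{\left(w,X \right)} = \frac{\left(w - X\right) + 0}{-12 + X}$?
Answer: $\frac{90799}{2245326} \approx 0.040439$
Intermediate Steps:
$c{\left(w,X \right)} = \frac{w - X}{-12 + X}$
$\frac{107 + \frac{-226 - 529}{1891 + 2359}}{2643 + c{\left(23,-13 \right)}} = \frac{107 + \frac{-226 - 529}{1891 + 2359}}{2643 + \frac{23 - -13}{-12 - 13}} = \frac{107 - \frac{755}{4250}}{2643 + \frac{23 + 13}{-25}} = \frac{107 - \frac{151}{850}}{2643 - \frac{36}{25}} = \frac{90799}{850 \cdot \frac{66039}{25}} = \frac{90799}{850} \cdot \frac{25}{66039} = \frac{90799}{2245326}$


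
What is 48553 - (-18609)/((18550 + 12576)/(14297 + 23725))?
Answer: 1109406038/15563 ≈ 71285.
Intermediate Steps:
48553 - (-18609)/((18550 + 12576)/(14297 + 23725)) = 48553 - (-18609)/(31126/38022) = 48553 - (-18609)/(31126*(1/38022)) = 48553 - (-18609)/15563/19011 = 48553 - (-18609)*19011/15563 = 48553 - 1*(-353775699/15563) = 48553 + 353775699/15563 = 1109406038/15563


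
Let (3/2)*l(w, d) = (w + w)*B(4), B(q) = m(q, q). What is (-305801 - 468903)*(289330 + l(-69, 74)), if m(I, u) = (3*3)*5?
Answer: -220937833760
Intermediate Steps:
m(I, u) = 45 (m(I, u) = 9*5 = 45)
B(q) = 45
l(w, d) = 60*w (l(w, d) = 2*((w + w)*45)/3 = 2*((2*w)*45)/3 = 2*(90*w)/3 = 60*w)
(-305801 - 468903)*(289330 + l(-69, 74)) = (-305801 - 468903)*(289330 + 60*(-69)) = -774704*(289330 - 4140) = -774704*285190 = -220937833760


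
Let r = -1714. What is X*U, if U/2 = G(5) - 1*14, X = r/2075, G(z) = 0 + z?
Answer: 30852/2075 ≈ 14.868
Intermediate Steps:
G(z) = z
X = -1714/2075 ≈ -0.82602
U = -18 (U = 2*(5 - 1*14) = 2*(5 - 14) = 2*(-9) = -18)
X*U = -1714/2075*(-18) = 30852/2075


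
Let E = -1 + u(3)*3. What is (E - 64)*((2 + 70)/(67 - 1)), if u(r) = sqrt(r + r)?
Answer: -780/11 + 36*sqrt(6)/11 ≈ -62.893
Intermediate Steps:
u(r) = sqrt(2)*sqrt(r) (u(r) = sqrt(2*r) = sqrt(2)*sqrt(r))
E = -1 + 3*sqrt(6) (E = -1 + (sqrt(2)*sqrt(3))*3 = -1 + sqrt(6)*3 = -1 + 3*sqrt(6) ≈ 6.3485)
(E - 64)*((2 + 70)/(67 - 1)) = ((-1 + 3*sqrt(6)) - 64)*((2 + 70)/(67 - 1)) = (-65 + 3*sqrt(6))*(72/66) = (-65 + 3*sqrt(6))*(72*(1/66)) = (-65 + 3*sqrt(6))*(12/11) = -780/11 + 36*sqrt(6)/11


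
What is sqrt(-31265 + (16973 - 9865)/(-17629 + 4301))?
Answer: I*sqrt(1771004869)/238 ≈ 176.82*I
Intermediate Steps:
sqrt(-31265 + (16973 - 9865)/(-17629 + 4301)) = sqrt(-31265 + 7108/(-13328)) = sqrt(-31265 + 7108*(-1/13328)) = sqrt(-31265 - 1777/3332) = sqrt(-104176757/3332) = I*sqrt(1771004869)/238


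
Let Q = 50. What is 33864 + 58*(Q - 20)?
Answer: 35604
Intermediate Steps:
33864 + 58*(Q - 20) = 33864 + 58*(50 - 20) = 33864 + 58*30 = 33864 + 1740 = 35604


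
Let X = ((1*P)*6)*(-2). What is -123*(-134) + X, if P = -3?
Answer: 16518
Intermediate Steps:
X = 36 (X = ((1*(-3))*6)*(-2) = -3*6*(-2) = -18*(-2) = 36)
-123*(-134) + X = -123*(-134) + 36 = 16482 + 36 = 16518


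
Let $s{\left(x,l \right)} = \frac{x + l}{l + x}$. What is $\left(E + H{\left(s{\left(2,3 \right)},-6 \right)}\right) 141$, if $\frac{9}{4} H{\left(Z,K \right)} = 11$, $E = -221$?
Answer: $- \frac{91415}{3} \approx -30472.0$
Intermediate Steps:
$s{\left(x,l \right)} = 1$ ($s{\left(x,l \right)} = \frac{l + x}{l + x} = 1$)
$H{\left(Z,K \right)} = \frac{44}{9}$ ($H{\left(Z,K \right)} = \frac{4}{9} \cdot 11 = \frac{44}{9}$)
$\left(E + H{\left(s{\left(2,3 \right)},-6 \right)}\right) 141 = \left(-221 + \frac{44}{9}\right) 141 = \left(- \frac{1945}{9}\right) 141 = - \frac{91415}{3}$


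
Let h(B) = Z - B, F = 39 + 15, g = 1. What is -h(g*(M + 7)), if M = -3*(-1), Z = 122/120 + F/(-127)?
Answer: 71693/7620 ≈ 9.4085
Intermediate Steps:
F = 54
Z = 4507/7620 (Z = 122/120 + 54/(-127) = 122*(1/120) + 54*(-1/127) = 61/60 - 54/127 = 4507/7620 ≈ 0.59147)
M = 3
h(B) = 4507/7620 - B
-h(g*(M + 7)) = -(4507/7620 - (3 + 7)) = -(4507/7620 - 10) = -1*(-71693/7620) = 71693/7620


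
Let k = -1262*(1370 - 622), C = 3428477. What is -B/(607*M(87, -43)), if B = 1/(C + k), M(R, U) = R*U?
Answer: 1/5641772572287 ≈ 1.7725e-13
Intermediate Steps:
k = -943976 (k = -1262*748 = -943976)
B = 1/2484501 (B = 1/(3428477 - 943976) = 1/2484501 ≈ 4.0250e-7)
-B/(607*M(87, -43)) = -1/(2484501*(607*(87*(-43)))) = -1/(2484501*(607*(-3741))) = -1/(2484501*(-2270787)) = -(-1)/(2484501*2270787) = -1*(-1/5641772572287) = 1/5641772572287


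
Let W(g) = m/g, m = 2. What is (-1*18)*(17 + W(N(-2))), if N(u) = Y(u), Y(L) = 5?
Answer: -1566/5 ≈ -313.20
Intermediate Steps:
N(u) = 5
W(g) = 2/g
(-1*18)*(17 + W(N(-2))) = (-1*18)*(17 + 2/5) = -18*(17 + 2*(⅕)) = -18*(17 + ⅖) = -18*87/5 = -1566/5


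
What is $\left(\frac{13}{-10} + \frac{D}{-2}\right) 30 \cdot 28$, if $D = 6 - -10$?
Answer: $-7812$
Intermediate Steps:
$D = 16$ ($D = 6 + 10 = 16$)
$\left(\frac{13}{-10} + \frac{D}{-2}\right) 30 \cdot 28 = \left(\frac{13}{-10} + \frac{16}{-2}\right) 30 \cdot 28 = \left(13 \left(- \frac{1}{10}\right) + 16 \left(- \frac{1}{2}\right)\right) 30 \cdot 28 = \left(- \frac{13}{10} - 8\right) 30 \cdot 28 = \left(- \frac{93}{10}\right) 30 \cdot 28 = \left(-279\right) 28 = -7812$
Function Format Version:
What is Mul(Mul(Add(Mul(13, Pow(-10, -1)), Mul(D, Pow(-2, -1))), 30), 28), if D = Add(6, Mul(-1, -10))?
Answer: -7812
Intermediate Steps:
D = 16 (D = Add(6, 10) = 16)
Mul(Mul(Add(Mul(13, Pow(-10, -1)), Mul(D, Pow(-2, -1))), 30), 28) = Mul(Mul(Add(Mul(13, Pow(-10, -1)), Mul(16, Pow(-2, -1))), 30), 28) = Mul(Mul(Add(Mul(13, Rational(-1, 10)), Mul(16, Rational(-1, 2))), 30), 28) = Mul(Mul(Add(Rational(-13, 10), -8), 30), 28) = Mul(Mul(Rational(-93, 10), 30), 28) = Mul(-279, 28) = -7812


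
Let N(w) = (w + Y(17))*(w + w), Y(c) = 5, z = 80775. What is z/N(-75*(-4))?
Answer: 1077/2440 ≈ 0.44139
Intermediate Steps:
N(w) = 2*w*(5 + w) (N(w) = (w + 5)*(w + w) = (5 + w)*(2*w) = 2*w*(5 + w))
z/N(-75*(-4)) = 80775/((2*(-75*(-4))*(5 - 75*(-4)))) = 80775/((2*300*(5 + 300))) = 80775/((2*300*305)) = 80775/183000 = 80775*(1/183000) = 1077/2440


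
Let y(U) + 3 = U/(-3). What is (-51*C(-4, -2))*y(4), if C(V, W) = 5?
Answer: 1105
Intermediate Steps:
y(U) = -3 - U/3 (y(U) = -3 + U/(-3) = -3 + U*(-⅓) = -3 - U/3)
(-51*C(-4, -2))*y(4) = (-51*5)*(-3 - ⅓*4) = -255*(-3 - 4/3) = -255*(-13/3) = 1105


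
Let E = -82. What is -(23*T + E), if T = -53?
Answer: 1301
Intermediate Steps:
-(23*T + E) = -(23*(-53) - 82) = -(-1219 - 82) = -1*(-1301) = 1301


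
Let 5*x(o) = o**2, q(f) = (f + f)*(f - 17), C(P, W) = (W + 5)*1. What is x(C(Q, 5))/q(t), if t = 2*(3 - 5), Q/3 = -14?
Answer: 5/42 ≈ 0.11905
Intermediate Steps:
Q = -42 (Q = 3*(-14) = -42)
C(P, W) = 5 + W (C(P, W) = (5 + W)*1 = 5 + W)
t = -4 (t = 2*(-2) = -4)
q(f) = 2*f*(-17 + f) (q(f) = (2*f)*(-17 + f) = 2*f*(-17 + f))
x(o) = o**2/5
x(C(Q, 5))/q(t) = ((5 + 5)**2/5)/((2*(-4)*(-17 - 4))) = ((1/5)*10**2)/((2*(-4)*(-21))) = ((1/5)*100)/168 = 20*(1/168) = 5/42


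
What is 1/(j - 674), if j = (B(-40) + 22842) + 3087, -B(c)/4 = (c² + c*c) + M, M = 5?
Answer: 1/12435 ≈ 8.0418e-5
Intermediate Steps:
B(c) = -20 - 8*c² (B(c) = -4*((c² + c*c) + 5) = -4*((c² + c²) + 5) = -4*(2*c² + 5) = -4*(5 + 2*c²) = -20 - 8*c²)
j = 13109 (j = ((-20 - 8*(-40)²) + 22842) + 3087 = ((-20 - 8*1600) + 22842) + 3087 = ((-20 - 12800) + 22842) + 3087 = (-12820 + 22842) + 3087 = 10022 + 3087 = 13109)
1/(j - 674) = 1/(13109 - 674) = 1/12435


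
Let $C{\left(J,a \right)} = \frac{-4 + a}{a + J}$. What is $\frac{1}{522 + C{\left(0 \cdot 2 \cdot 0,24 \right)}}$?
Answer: $\frac{6}{3137} \approx 0.0019127$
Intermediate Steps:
$C{\left(J,a \right)} = \frac{-4 + a}{J + a}$
$\frac{1}{522 + C{\left(0 \cdot 2 \cdot 0,24 \right)}} = \frac{1}{522 + \frac{-4 + 24}{0 \cdot 2 \cdot 0 + 24}} = \frac{1}{522 + \frac{1}{0 \cdot 0 + 24} \cdot 20} = \frac{1}{522 + \frac{1}{0 + 24} \cdot 20} = \frac{1}{522 + \frac{1}{24} \cdot 20} = \frac{1}{522 + \frac{5}{6}} = \frac{1}{\frac{3137}{6}} = \frac{6}{3137}$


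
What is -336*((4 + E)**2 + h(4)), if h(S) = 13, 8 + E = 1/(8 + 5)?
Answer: -1612128/169 ≈ -9539.2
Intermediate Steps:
E = -103/13 (E = -8 + 1/(8 + 5) = -8 + 1/13 = -103/13 ≈ -7.9231)
-336*((4 + E)**2 + h(4)) = -336*((4 - 103/13)**2 + 13) = -336*((-51/13)**2 + 13) = -336*(2601/169 + 13) = -336*4798/169 = -1612128/169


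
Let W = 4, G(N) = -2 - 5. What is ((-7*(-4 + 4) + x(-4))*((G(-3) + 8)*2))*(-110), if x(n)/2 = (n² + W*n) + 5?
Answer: -2200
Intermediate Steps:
G(N) = -7
x(n) = 10 + 2*n² + 8*n (x(n) = 2*((n² + 4*n) + 5) = 2*(5 + n² + 4*n) = 10 + 2*n² + 8*n)
((-7*(-4 + 4) + x(-4))*((G(-3) + 8)*2))*(-110) = ((-7*(-4 + 4) + (10 + 2*(-4)² + 8*(-4)))*((-7 + 8)*2))*(-110) = ((-7*0 + (10 + 2*16 - 32))*(1*2))*(-110) = ((0 + (10 + 32 - 32))*2)*(-110) = ((0 + 10)*2)*(-110) = (10*2)*(-110) = 20*(-110) = -2200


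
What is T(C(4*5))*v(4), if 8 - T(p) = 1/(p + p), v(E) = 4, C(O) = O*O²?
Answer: 127999/4000 ≈ 32.000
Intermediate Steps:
C(O) = O³
T(p) = 8 - 1/(2*p) (T(p) = 8 - 1/(p + p) = 8 - 1/(2*p))
T(C(4*5))*v(4) = (8 - 1/(2*((4*5)³)))*4 = (8 - 1/(2*(20³)))*4 = (8 - ½/8000)*4 = (8 - ½*1/8000)*4 = (8 - 1/16000)*4 = (127999/16000)*4 = 127999/4000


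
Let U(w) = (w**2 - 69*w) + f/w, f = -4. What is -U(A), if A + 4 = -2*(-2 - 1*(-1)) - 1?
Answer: -652/3 ≈ -217.33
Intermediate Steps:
A = -3 (A = -4 + (-2*(-2 - 1*(-1)) - 1) = -4 + (-2*(-2 + 1) - 1) = -4 + (-2*(-1) - 1) = -4 + (2 - 1) = -4 + 1 = -3)
U(w) = w**2 - 69*w - 4/w (U(w) = (w**2 - 69*w) - 4/w = w**2 - 69*w - 4/w)
-U(A) = -(-4 + (-3)**2*(-69 - 3))/(-3) = -(-1)*(-4 + 9*(-72))/3 = -(-1)*(-4 - 648)/3 = -(-1)*(-652)/3 = -1*652/3 = -652/3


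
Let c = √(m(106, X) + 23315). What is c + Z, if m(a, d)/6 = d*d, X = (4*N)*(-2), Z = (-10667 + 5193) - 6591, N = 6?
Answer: -12065 + √37139 ≈ -11872.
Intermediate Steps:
Z = -12065 (Z = -5474 - 6591 = -12065)
X = -48 (X = (4*6)*(-2) = 24*(-2) = -48)
m(a, d) = 6*d² (m(a, d) = 6*(d*d) = 6*d²)
c = √37139 (c = √(6*(-48)² + 23315) = √(6*2304 + 23315) = √(13824 + 23315) = √37139 ≈ 192.71)
c + Z = √37139 - 12065 = -12065 + √37139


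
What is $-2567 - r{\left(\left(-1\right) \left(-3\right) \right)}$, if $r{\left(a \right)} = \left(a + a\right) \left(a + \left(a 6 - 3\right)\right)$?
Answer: $-2675$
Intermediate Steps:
$r{\left(a \right)} = 2 a \left(-3 + 7 a\right)$ ($r{\left(a \right)} = 2 a \left(a + \left(6 a - 3\right)\right) = 2 a \left(a + \left(-3 + 6 a\right)\right) = 2 a \left(-3 + 7 a\right)$)
$-2567 - r{\left(\left(-1\right) \left(-3\right) \right)} = -2567 - 2 \left(\left(-1\right) \left(-3\right)\right) \left(-3 + 7 \left(\left(-1\right) \left(-3\right)\right)\right) = -2567 - 2 \cdot 3 \left(-3 + 7 \cdot 3\right) = -2567 - 2 \cdot 3 \left(-3 + 21\right) = -2567 - 2 \cdot 3 \cdot 18 = -2567 - 108 = -2675$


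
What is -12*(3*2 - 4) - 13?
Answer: -37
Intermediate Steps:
-12*(3*2 - 4) - 13 = -12*(6 - 4) - 13 = -12*2 - 13 = -24 - 13 = -37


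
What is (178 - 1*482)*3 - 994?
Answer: -1906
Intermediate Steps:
(178 - 1*482)*3 - 994 = (178 - 482)*3 - 994 = -304*3 - 994 = -912 - 994 = -1906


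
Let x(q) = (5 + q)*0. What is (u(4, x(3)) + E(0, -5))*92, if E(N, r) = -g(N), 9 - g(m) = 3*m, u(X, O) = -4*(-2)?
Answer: -92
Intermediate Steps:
x(q) = 0
u(X, O) = 8
g(m) = 9 - 3*m
E(N, r) = -9 + 3*N (E(N, r) = -(9 - 3*N) = -9 + 3*N)
(u(4, x(3)) + E(0, -5))*92 = (8 + (-9 + 3*0))*92 = (8 + (-9 + 0))*92 = (8 - 9)*92 = -1*92 = -92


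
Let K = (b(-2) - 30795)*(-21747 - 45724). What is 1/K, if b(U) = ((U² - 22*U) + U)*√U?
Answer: 30795/63985195596047 + 46*I*√2/63985195596047 ≈ 4.8128e-10 + 1.0167e-12*I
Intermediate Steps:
b(U) = √U*(U² - 21*U) (b(U) = (U² - 21*U)*√U = √U*(U² - 21*U))
K = 2077769445 - 3103666*I*√2 (K = ((-2)^(3/2)*(-21 - 2) - 30795)*(-21747 - 45724) = (-2*I*√2*(-23) - 30795)*(-67471) = (46*I*√2 - 30795)*(-67471) = (-30795 + 46*I*√2)*(-67471) = 2077769445 - 3103666*I*√2 ≈ 2.0778e+9 - 4.3892e+6*I)
1/K = 1/(2077769445 - 3103666*I*√2)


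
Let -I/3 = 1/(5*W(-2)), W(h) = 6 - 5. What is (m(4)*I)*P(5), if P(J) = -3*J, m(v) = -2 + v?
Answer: 18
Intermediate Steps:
W(h) = 1
I = -⅗ (I = -3/(5*1) = -3/5 = -3*⅕ = -⅗ ≈ -0.60000)
(m(4)*I)*P(5) = ((-2 + 4)*(-⅗))*(-3*5) = (2*(-⅗))*(-15) = -6/5*(-15) = 18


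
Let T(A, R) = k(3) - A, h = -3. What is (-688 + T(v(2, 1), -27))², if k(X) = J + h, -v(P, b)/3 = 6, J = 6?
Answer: 444889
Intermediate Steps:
v(P, b) = -18 (v(P, b) = -3*6 = -18)
k(X) = 3 (k(X) = 6 - 3 = 3)
T(A, R) = 3 - A
(-688 + T(v(2, 1), -27))² = (-688 + (3 - 1*(-18)))² = (-688 + (3 + 18))² = (-688 + 21)² = (-667)² = 444889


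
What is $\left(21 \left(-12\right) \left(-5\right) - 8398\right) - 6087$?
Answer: $-13225$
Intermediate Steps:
$\left(21 \left(-12\right) \left(-5\right) - 8398\right) - 6087 = \left(\left(-252\right) \left(-5\right) - 8398\right) - 6087 = \left(1260 - 8398\right) - 6087 = -7138 - 6087 = -13225$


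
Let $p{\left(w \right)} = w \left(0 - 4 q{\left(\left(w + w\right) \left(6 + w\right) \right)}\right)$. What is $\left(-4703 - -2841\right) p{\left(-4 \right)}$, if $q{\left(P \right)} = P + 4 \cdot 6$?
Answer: $-238336$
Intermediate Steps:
$q{\left(P \right)} = 24 + P$ ($q{\left(P \right)} = P + 24 = 24 + P$)
$p{\left(w \right)} = w \left(-96 - 8 w \left(6 + w\right)\right)$ ($p{\left(w \right)} = w \left(0 - 4 \left(24 + \left(w + w\right) \left(6 + w\right)\right)\right) = w \left(0 - 4 \left(24 + 2 w \left(6 + w\right)\right)\right) = w \left(0 - \left(96 + 8 w \left(6 + w\right)\right)\right) = w \left(-96 - 8 w \left(6 + w\right)\right)$)
$\left(-4703 - -2841\right) p{\left(-4 \right)} = \left(-4703 - -2841\right) \left(\left(-8\right) \left(-4\right) \left(12 - 4 \left(6 - 4\right)\right)\right) = \left(-4703 + 2841\right) \left(\left(-8\right) \left(-4\right) \left(12 - 8\right)\right) = - 1862 \left(\left(-8\right) \left(-4\right) \left(12 - 8\right)\right) = - 1862 \left(\left(-8\right) \left(-4\right) 4\right) = \left(-1862\right) 128 = -238336$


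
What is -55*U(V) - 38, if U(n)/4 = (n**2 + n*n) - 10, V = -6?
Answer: -13678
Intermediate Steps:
U(n) = -40 + 8*n**2 (U(n) = 4*((n**2 + n*n) - 10) = 4*((n**2 + n**2) - 10) = 4*(2*n**2 - 10) = 4*(-10 + 2*n**2) = -40 + 8*n**2)
-55*U(V) - 38 = -55*(-40 + 8*(-6)**2) - 38 = -55*(-40 + 8*36) - 38 = -55*(-40 + 288) - 38 = -55*248 - 38 = -13640 - 38 = -13678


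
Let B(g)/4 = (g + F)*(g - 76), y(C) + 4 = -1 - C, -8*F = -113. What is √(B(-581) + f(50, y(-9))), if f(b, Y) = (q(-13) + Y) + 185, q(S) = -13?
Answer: √5959694/2 ≈ 1220.6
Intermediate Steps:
F = 113/8 (F = -⅛*(-113) = 113/8 ≈ 14.125)
y(C) = -5 - C (y(C) = -4 + (-1 - C) = -5 - C)
B(g) = 4*(-76 + g)*(113/8 + g) (B(g) = 4*((g + 113/8)*(g - 76)) = 4*((113/8 + g)*(-76 + g)) = 4*((-76 + g)*(113/8 + g)) = 4*(-76 + g)*(113/8 + g))
f(b, Y) = 172 + Y (f(b, Y) = (-13 + Y) + 185 = 172 + Y)
√(B(-581) + f(50, y(-9))) = √((-4294 + 4*(-581)² - 495/2*(-581)) + (172 + (-5 - 1*(-9)))) = √((-4294 + 4*337561 + 287595/2) + (172 + (-5 + 9))) = √((-4294 + 1350244 + 287595/2) + (172 + 4)) = √(2979495/2 + 176) = √(2979847/2) = √5959694/2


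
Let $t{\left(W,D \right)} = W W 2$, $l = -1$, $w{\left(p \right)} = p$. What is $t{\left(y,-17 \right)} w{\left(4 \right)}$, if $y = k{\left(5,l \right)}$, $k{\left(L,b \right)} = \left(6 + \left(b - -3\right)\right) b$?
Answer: $512$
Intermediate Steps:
$k{\left(L,b \right)} = b \left(9 + b\right)$ ($k{\left(L,b \right)} = \left(6 + \left(b + 3\right)\right) b = \left(6 + \left(3 + b\right)\right) b = \left(9 + b\right) b = b \left(9 + b\right)$)
$y = -8$ ($y = - (9 - 1) = \left(-1\right) 8 = -8$)
$t{\left(W,D \right)} = 2 W^{2}$ ($t{\left(W,D \right)} = W^{2} \cdot 2 = 2 W^{2}$)
$t{\left(y,-17 \right)} w{\left(4 \right)} = 2 \left(-8\right)^{2} \cdot 4 = 2 \cdot 64 \cdot 4 = 128 \cdot 4 = 512$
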